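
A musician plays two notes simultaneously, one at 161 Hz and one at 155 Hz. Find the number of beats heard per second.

Beats arise from superposition of two nearby frequencies; the beat rate is |f₁ − f₂|.
|161 − 155| = 6 Hz.

6 Hz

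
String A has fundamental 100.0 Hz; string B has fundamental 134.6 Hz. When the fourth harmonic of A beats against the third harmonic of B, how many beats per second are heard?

Fourth harmonic of the first: 4·100.0 = 400.0 Hz.
Third harmonic of the second: 3·134.6 = 403.8 Hz.
f_beat = |400.0 − 403.8| = 3.8 Hz.

3.8 Hz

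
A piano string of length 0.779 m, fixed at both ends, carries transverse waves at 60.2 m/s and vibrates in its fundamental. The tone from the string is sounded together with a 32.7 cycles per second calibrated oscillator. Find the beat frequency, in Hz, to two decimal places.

5.94 Hz

For a string fixed at both ends, f_n = n·v/(2L) = 1·60.2/(2·0.779) = 38.6393 Hz.
f_beat = |38.6393 − 32.7| = 5.94 Hz.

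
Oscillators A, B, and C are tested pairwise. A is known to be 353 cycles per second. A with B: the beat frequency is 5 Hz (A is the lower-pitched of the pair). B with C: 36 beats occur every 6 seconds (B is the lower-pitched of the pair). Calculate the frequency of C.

B is above A, so f_B = 353 + 5 = 358 Hz.
B–C: Beat frequency = 36/6 = 6 Hz.
C is above B, so f_C = 358 + 6 = 364 Hz.

364 Hz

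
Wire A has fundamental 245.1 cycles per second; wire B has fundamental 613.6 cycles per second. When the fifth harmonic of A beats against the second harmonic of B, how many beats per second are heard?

1.7 Hz

Fifth harmonic of the first: 5·245.1 = 1225.5 Hz.
Second harmonic of the second: 2·613.6 = 1227.2 Hz.
f_beat = |1225.5 − 1227.2| = 1.7 Hz.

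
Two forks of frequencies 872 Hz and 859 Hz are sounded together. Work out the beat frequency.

13 Hz

The beat frequency equals the magnitude of the frequency difference.
|872 − 859| = 13 Hz.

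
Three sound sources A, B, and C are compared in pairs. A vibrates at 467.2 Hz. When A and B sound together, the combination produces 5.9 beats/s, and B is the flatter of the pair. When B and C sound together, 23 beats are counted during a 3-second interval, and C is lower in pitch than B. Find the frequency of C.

453.6333 Hz

B is below A, so f_B = 467.2 − 5.9 = 461.3 Hz.
B–C: Beat frequency = 23/3 = 7.6667 Hz.
C is below B, so f_C = 461.3 − 7.6667 = 453.6333 Hz.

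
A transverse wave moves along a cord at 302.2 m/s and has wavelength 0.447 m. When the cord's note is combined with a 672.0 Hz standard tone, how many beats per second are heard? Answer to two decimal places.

4.06 Hz

Source frequency f = v/λ = 302.2/0.447 = 676.0626 Hz.
f_beat = |676.0626 − 672.0| = 4.06 Hz.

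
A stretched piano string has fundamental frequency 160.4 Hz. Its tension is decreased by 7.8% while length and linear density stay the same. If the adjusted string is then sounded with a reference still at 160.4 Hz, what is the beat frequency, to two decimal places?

6.38 Hz

For a string, f ∝ √T, so the new frequency is 160.4·√0.922 = 154.0174 Hz.
f_beat = |154.0174 − 160.4| = 6.38 Hz.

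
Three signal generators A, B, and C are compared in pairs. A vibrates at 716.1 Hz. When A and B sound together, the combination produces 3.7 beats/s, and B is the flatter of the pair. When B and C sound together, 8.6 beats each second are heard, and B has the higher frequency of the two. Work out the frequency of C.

703.8 Hz

B is below A, so f_B = 716.1 − 3.7 = 712.4 Hz.
C is below B, so f_C = 712.4 − 8.6 = 703.8 Hz.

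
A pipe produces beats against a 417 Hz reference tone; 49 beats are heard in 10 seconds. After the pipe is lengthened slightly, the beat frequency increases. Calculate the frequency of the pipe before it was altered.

412.1 Hz

Beat frequency = 49/10 = 4.9 Hz.
|f − 417| = 4.9, so the pipe was at either 412.1 Hz or 421.9 Hz.
A longer pipe has a lower fundamental; the adjustment lowers the pipe's frequency.
The beat rate rose, so the adjustment moved the pipe further from 417 Hz — it was already below the reference.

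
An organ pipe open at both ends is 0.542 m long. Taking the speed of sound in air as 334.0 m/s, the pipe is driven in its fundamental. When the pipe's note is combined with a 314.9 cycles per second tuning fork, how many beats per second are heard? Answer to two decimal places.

6.78 Hz

Open pipe: f_n = n·v/(2L) = 1·334.0/(2·0.542) = 308.1181 Hz.
f_beat = |308.1181 − 314.9| = 6.78 Hz.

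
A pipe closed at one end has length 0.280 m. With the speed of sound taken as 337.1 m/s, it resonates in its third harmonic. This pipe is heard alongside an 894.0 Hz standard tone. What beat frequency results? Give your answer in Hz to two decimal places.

8.95 Hz

Closed pipe (odd harmonics): f_n = n·v/(4L) = 3·337.1/(4·0.280) = 902.9464 Hz.
f_beat = |902.9464 − 894.0| = 8.95 Hz.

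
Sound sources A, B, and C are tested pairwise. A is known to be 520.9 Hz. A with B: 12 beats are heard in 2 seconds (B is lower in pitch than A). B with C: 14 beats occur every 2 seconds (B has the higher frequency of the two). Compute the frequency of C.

507.9 Hz

A–B: Beat frequency = 12/2 = 6 Hz.
B is below A, so f_B = 520.9 − 6 = 514.9 Hz.
B–C: Beat frequency = 14/2 = 7 Hz.
C is below B, so f_C = 514.9 − 7 = 507.9 Hz.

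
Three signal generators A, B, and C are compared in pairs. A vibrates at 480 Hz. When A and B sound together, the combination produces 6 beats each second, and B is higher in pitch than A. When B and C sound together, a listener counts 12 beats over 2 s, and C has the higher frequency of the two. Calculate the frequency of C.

492 Hz

B is above A, so f_B = 480 + 6 = 486 Hz.
B–C: Beat frequency = 12/2 = 6 Hz.
C is above B, so f_C = 486 + 6 = 492 Hz.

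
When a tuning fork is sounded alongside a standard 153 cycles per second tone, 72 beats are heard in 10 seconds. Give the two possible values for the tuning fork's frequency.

145.8 Hz or 160.2 Hz

Beat frequency = 72/10 = 7.2 Hz.
|f − 153| = 7.2, so f = 153 ± 7.2.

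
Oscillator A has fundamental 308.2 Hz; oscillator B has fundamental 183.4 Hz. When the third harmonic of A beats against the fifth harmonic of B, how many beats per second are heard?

7.6 Hz

Third harmonic of the first: 3·308.2 = 924.6 Hz.
Fifth harmonic of the second: 5·183.4 = 917.0 Hz.
f_beat = |924.6 − 917.0| = 7.6 Hz.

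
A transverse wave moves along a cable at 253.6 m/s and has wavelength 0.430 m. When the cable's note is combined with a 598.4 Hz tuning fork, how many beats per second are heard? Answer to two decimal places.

Source frequency f = v/λ = 253.6/0.430 = 589.7674 Hz.
f_beat = |589.7674 − 598.4| = 8.63 Hz.

8.63 Hz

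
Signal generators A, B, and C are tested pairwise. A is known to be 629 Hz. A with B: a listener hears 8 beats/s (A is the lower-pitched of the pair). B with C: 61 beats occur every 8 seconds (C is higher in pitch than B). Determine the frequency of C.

B is above A, so f_B = 629 + 8 = 637 Hz.
B–C: Beat frequency = 61/8 = 7.625 Hz.
C is above B, so f_C = 637 + 7.625 = 644.625 Hz.

644.625 Hz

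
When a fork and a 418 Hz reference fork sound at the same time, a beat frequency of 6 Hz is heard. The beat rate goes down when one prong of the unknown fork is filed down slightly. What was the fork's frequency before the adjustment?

412 Hz

|f − 418| = 6, so the fork was at either 412 Hz or 424 Hz.
Filing a prong removes mass and raises the fork's frequency; the adjustment raises the fork's frequency.
The beat rate fell, so the adjustment moved the fork toward 418 Hz — it must have started below the reference.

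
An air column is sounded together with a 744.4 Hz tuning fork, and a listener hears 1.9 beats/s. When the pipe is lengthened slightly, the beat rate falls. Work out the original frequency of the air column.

|f − 744.4| = 1.9, so the air column was at either 742.5 Hz or 746.3 Hz.
A longer pipe has a lower fundamental; the adjustment lowers the air column's frequency.
The beat rate fell, so the adjustment moved the air column toward 744.4 Hz — it must have started above the reference.

746.3 Hz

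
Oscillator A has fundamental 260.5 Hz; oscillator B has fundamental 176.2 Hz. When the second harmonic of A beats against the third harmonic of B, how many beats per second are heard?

Second harmonic of the first: 2·260.5 = 521.0 Hz.
Third harmonic of the second: 3·176.2 = 528.6 Hz.
f_beat = |521.0 − 528.6| = 7.6 Hz.

7.6 Hz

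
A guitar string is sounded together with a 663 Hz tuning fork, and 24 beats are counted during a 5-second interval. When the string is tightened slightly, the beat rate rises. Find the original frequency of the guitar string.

Beat frequency = 24/5 = 4.8 Hz.
|f − 663| = 4.8, so the guitar string was at either 658.2 Hz or 667.8 Hz.
Increasing tension raises a string's frequency; the adjustment raises the guitar string's frequency.
The beat rate rose, so the adjustment moved the guitar string further from 663 Hz — it was already above the reference.

667.8 Hz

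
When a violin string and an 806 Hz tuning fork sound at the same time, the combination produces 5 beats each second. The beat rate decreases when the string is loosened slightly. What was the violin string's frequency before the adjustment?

|f − 806| = 5, so the violin string was at either 801 Hz or 811 Hz.
Reducing tension lowers a string's frequency; the adjustment lowers the violin string's frequency.
The beat rate fell, so the adjustment moved the violin string toward 806 Hz — it must have started above the reference.

811 Hz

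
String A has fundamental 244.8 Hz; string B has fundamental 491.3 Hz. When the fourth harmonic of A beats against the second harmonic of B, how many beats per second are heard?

3.4 Hz

Fourth harmonic of the first: 4·244.8 = 979.2 Hz.
Second harmonic of the second: 2·491.3 = 982.6 Hz.
f_beat = |979.2 − 982.6| = 3.4 Hz.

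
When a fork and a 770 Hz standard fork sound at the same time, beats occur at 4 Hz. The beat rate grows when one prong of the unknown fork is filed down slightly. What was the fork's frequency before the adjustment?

|f − 770| = 4, so the fork was at either 766 Hz or 774 Hz.
Filing a prong removes mass and raises the fork's frequency; the adjustment raises the fork's frequency.
The beat rate rose, so the adjustment moved the fork further from 770 Hz — it was already above the reference.

774 Hz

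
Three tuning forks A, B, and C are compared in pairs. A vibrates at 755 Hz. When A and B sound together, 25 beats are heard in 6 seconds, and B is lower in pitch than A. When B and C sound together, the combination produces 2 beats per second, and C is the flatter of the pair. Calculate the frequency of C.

A–B: Beat frequency = 25/6 = 4.1667 Hz.
B is below A, so f_B = 755 − 4.1667 = 750.8333 Hz.
C is below B, so f_C = 750.8333 − 2 = 748.8333 Hz.

748.8333 Hz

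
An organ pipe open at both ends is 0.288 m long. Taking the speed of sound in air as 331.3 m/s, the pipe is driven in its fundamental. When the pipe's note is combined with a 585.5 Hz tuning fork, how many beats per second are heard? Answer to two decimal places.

Open pipe: f_n = n·v/(2L) = 1·331.3/(2·0.288) = 575.1736 Hz.
f_beat = |575.1736 − 585.5| = 10.33 Hz.

10.33 Hz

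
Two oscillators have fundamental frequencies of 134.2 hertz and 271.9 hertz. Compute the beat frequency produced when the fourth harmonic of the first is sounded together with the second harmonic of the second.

7.0 Hz

Fourth harmonic of the first: 4·134.2 = 536.8 Hz.
Second harmonic of the second: 2·271.9 = 543.8 Hz.
f_beat = |536.8 − 543.8| = 7.0 Hz.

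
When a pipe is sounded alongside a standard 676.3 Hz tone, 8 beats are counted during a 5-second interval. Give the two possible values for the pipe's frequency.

674.7 Hz or 677.9 Hz

Beat frequency = 8/5 = 1.6 Hz.
|f − 676.3| = 1.6, so f = 676.3 ± 1.6.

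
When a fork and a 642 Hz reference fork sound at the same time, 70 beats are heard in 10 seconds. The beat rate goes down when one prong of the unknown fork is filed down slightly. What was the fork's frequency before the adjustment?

Beat frequency = 70/10 = 7 Hz.
|f − 642| = 7, so the fork was at either 635 Hz or 649 Hz.
Filing a prong removes mass and raises the fork's frequency; the adjustment raises the fork's frequency.
The beat rate fell, so the adjustment moved the fork toward 642 Hz — it must have started below the reference.

635 Hz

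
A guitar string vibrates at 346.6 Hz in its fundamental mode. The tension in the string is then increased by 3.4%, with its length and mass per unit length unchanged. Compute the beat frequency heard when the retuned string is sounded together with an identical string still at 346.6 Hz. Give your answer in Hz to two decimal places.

For a string, f ∝ √T, so the new frequency is 346.6·√1.034 = 352.4430 Hz.
f_beat = |352.4430 − 346.6| = 5.84 Hz.

5.84 Hz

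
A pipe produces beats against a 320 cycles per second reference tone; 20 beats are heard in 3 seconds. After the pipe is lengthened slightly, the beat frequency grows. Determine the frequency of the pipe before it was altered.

Beat frequency = 20/3 = 6.6667 Hz.
|f − 320| = 6.6667, so the pipe was at either 313.3333 Hz or 326.6667 Hz.
A longer pipe has a lower fundamental; the adjustment lowers the pipe's frequency.
The beat rate rose, so the adjustment moved the pipe further from 320 Hz — it was already below the reference.

313.3333 Hz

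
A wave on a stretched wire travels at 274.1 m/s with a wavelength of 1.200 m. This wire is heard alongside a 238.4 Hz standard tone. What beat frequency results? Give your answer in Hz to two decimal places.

Source frequency f = v/λ = 274.1/1.200 = 228.4167 Hz.
f_beat = |228.4167 − 238.4| = 9.98 Hz.

9.98 Hz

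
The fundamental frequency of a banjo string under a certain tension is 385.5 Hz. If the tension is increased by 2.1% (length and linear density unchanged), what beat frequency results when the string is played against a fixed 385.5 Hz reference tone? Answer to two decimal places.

For a string, f ∝ √T, so the new frequency is 385.5·√1.021 = 389.5267 Hz.
f_beat = |389.5267 − 385.5| = 4.03 Hz.

4.03 Hz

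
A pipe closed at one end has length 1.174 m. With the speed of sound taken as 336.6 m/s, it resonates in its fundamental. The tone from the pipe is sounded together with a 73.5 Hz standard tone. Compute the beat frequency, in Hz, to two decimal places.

Closed pipe (odd harmonics): f_n = n·v/(4L) = 1·336.6/(4·1.174) = 71.6780 Hz.
f_beat = |71.6780 − 73.5| = 1.82 Hz.

1.82 Hz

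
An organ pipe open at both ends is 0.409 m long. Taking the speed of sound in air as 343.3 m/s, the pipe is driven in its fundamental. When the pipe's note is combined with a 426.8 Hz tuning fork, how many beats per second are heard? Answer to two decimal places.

7.12 Hz

Open pipe: f_n = n·v/(2L) = 1·343.3/(2·0.409) = 419.6822 Hz.
f_beat = |419.6822 − 426.8| = 7.12 Hz.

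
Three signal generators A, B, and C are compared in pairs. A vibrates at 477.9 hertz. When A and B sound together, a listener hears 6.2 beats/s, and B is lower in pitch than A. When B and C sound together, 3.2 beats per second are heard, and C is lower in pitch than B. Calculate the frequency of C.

468.5 Hz

B is below A, so f_B = 477.9 − 6.2 = 471.7 Hz.
C is below B, so f_C = 471.7 − 3.2 = 468.5 Hz.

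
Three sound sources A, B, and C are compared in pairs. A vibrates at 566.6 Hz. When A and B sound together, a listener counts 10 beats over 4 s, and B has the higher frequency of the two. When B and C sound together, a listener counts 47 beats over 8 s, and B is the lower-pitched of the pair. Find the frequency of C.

A–B: Beat frequency = 10/4 = 2.5 Hz.
B is above A, so f_B = 566.6 + 2.5 = 569.1 Hz.
B–C: Beat frequency = 47/8 = 5.875 Hz.
C is above B, so f_C = 569.1 + 5.875 = 574.975 Hz.

574.975 Hz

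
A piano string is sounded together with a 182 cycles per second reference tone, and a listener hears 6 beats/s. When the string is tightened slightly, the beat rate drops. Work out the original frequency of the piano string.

|f − 182| = 6, so the piano string was at either 176 Hz or 188 Hz.
Increasing tension raises a string's frequency; the adjustment raises the piano string's frequency.
The beat rate fell, so the adjustment moved the piano string toward 182 Hz — it must have started below the reference.

176 Hz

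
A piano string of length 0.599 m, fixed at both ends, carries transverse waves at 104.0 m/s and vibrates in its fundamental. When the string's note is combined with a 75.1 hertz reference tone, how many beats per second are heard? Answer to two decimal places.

11.71 Hz

For a string fixed at both ends, f_n = n·v/(2L) = 1·104.0/(2·0.599) = 86.8114 Hz.
f_beat = |86.8114 − 75.1| = 11.71 Hz.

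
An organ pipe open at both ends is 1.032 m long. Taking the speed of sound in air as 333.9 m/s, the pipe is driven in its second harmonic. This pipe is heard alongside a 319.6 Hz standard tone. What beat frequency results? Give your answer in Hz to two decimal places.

Open pipe: f_n = n·v/(2L) = 2·333.9/(2·1.032) = 323.5465 Hz.
f_beat = |323.5465 − 319.6| = 3.95 Hz.

3.95 Hz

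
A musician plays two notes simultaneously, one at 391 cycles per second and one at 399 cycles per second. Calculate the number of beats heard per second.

8 Hz

The beat frequency equals the magnitude of the frequency difference.
|391 − 399| = 8 Hz.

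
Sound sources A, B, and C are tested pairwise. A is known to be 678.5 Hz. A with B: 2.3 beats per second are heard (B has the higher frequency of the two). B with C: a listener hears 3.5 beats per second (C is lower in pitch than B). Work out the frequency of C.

677.3 Hz

B is above A, so f_B = 678.5 + 2.3 = 680.8 Hz.
C is below B, so f_C = 680.8 − 3.5 = 677.3 Hz.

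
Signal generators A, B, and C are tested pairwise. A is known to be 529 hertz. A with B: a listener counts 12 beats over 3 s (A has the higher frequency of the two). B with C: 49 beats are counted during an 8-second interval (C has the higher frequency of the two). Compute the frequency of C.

A–B: Beat frequency = 12/3 = 4 Hz.
B is below A, so f_B = 529 − 4 = 525 Hz.
B–C: Beat frequency = 49/8 = 6.125 Hz.
C is above B, so f_C = 525 + 6.125 = 531.125 Hz.

531.125 Hz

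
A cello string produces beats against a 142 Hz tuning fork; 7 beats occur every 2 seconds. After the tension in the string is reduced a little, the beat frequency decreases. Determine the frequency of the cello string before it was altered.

Beat frequency = 7/2 = 3.5 Hz.
|f − 142| = 3.5, so the cello string was at either 138.5 Hz or 145.5 Hz.
Lower tension means lower frequency; the adjustment lowers the cello string's frequency.
The beat rate fell, so the adjustment moved the cello string toward 142 Hz — it must have started above the reference.

145.5 Hz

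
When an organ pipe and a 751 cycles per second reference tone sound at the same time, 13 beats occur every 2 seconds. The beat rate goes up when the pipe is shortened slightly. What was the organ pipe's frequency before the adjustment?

Beat frequency = 13/2 = 6.5 Hz.
|f − 751| = 6.5, so the organ pipe was at either 744.5 Hz or 757.5 Hz.
A shorter pipe has a higher fundamental; the adjustment raises the organ pipe's frequency.
The beat rate rose, so the adjustment moved the organ pipe further from 751 Hz — it was already above the reference.

757.5 Hz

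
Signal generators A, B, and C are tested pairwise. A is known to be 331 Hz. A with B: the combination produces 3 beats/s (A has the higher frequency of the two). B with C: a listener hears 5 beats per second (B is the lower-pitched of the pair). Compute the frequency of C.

B is below A, so f_B = 331 − 3 = 328 Hz.
C is above B, so f_C = 328 + 5 = 333 Hz.

333 Hz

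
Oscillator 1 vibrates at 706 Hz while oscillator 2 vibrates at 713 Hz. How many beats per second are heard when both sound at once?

7 Hz

f_beat = |f₁ − f₂|.
|706 − 713| = 7 Hz.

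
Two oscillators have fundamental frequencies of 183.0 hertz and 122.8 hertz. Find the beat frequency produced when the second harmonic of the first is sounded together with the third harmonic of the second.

Second harmonic of the first: 2·183.0 = 366.0 Hz.
Third harmonic of the second: 3·122.8 = 368.4 Hz.
f_beat = |366.0 − 368.4| = 2.4 Hz.

2.4 Hz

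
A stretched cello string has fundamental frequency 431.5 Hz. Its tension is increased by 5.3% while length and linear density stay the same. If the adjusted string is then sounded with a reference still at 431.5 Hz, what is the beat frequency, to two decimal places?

For a string, f ∝ √T, so the new frequency is 431.5·√1.053 = 442.7871 Hz.
f_beat = |442.7871 − 431.5| = 11.29 Hz.

11.29 Hz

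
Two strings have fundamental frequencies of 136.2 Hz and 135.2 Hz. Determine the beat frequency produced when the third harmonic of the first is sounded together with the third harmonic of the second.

Third harmonic of the first: 3·136.2 = 408.6 Hz.
Third harmonic of the second: 3·135.2 = 405.6 Hz.
f_beat = |408.6 − 405.6| = 3.0 Hz.

3.0 Hz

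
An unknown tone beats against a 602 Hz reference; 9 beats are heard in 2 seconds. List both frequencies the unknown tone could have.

597.5 Hz or 606.5 Hz

Beat frequency = 9/2 = 4.5 Hz.
|f − 602| = 4.5, so f = 602 ± 4.5.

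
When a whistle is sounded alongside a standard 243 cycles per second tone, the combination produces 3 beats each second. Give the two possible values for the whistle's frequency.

240 Hz or 246 Hz

|f − 243| = 3, so f = 243 ± 3.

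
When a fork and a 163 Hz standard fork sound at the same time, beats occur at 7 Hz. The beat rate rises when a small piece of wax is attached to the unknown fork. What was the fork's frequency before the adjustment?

|f − 163| = 7, so the fork was at either 156 Hz or 170 Hz.
Loading a fork with wax lowers its frequency; the adjustment lowers the fork's frequency.
The beat rate rose, so the adjustment moved the fork further from 163 Hz — it was already below the reference.

156 Hz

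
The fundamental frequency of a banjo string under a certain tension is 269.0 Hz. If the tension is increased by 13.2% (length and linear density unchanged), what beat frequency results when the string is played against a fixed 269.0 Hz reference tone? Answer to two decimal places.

17.20 Hz

For a string, f ∝ √T, so the new frequency is 269.0·√1.132 = 286.2039 Hz.
f_beat = |286.2039 − 269.0| = 17.20 Hz.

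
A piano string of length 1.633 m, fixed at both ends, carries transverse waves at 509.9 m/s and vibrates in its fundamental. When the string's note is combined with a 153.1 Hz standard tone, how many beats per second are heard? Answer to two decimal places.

3.02 Hz

For a string fixed at both ends, f_n = n·v/(2L) = 1·509.9/(2·1.633) = 156.1237 Hz.
f_beat = |156.1237 − 153.1| = 3.02 Hz.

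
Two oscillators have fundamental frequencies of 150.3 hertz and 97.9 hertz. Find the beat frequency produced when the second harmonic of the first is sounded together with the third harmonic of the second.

Second harmonic of the first: 2·150.3 = 300.6 Hz.
Third harmonic of the second: 3·97.9 = 293.7 Hz.
f_beat = |300.6 − 293.7| = 6.9 Hz.

6.9 Hz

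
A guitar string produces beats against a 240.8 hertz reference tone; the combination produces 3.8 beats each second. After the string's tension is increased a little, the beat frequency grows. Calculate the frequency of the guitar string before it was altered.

244.6 Hz

|f − 240.8| = 3.8, so the guitar string was at either 237 Hz or 244.6 Hz.
Higher tension means higher frequency; the adjustment raises the guitar string's frequency.
The beat rate rose, so the adjustment moved the guitar string further from 240.8 Hz — it was already above the reference.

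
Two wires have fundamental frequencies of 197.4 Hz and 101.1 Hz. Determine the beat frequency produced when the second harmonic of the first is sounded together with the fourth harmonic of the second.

Second harmonic of the first: 2·197.4 = 394.8 Hz.
Fourth harmonic of the second: 4·101.1 = 404.4 Hz.
f_beat = |394.8 − 404.4| = 9.6 Hz.

9.6 Hz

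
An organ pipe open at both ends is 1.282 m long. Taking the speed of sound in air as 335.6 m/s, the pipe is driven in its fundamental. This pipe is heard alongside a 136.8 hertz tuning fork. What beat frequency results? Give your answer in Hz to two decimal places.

Open pipe: f_n = n·v/(2L) = 1·335.6/(2·1.282) = 130.8892 Hz.
f_beat = |130.8892 − 136.8| = 5.91 Hz.

5.91 Hz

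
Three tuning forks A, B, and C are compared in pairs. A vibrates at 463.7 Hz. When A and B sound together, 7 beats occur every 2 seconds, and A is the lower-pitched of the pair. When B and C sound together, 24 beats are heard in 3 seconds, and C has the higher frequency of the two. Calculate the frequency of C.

475.2 Hz

A–B: Beat frequency = 7/2 = 3.5 Hz.
B is above A, so f_B = 463.7 + 3.5 = 467.2 Hz.
B–C: Beat frequency = 24/3 = 8 Hz.
C is above B, so f_C = 467.2 + 8 = 475.2 Hz.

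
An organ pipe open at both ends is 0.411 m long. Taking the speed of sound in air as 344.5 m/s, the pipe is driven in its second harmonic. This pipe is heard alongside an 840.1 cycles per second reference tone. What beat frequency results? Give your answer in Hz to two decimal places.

1.90 Hz

Open pipe: f_n = n·v/(2L) = 2·344.5/(2·0.411) = 838.1995 Hz.
f_beat = |838.1995 − 840.1| = 1.90 Hz.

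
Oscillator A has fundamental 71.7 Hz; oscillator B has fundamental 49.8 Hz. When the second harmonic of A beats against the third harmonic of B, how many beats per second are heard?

6.0 Hz

Second harmonic of the first: 2·71.7 = 143.4 Hz.
Third harmonic of the second: 3·49.8 = 149.4 Hz.
f_beat = |143.4 − 149.4| = 6.0 Hz.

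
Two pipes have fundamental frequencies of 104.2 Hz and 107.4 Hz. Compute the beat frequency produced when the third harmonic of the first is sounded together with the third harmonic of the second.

9.6 Hz

Third harmonic of the first: 3·104.2 = 312.6 Hz.
Third harmonic of the second: 3·107.4 = 322.2 Hz.
f_beat = |312.6 − 322.2| = 9.6 Hz.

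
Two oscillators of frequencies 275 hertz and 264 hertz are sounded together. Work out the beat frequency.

f_beat = |f₁ − f₂|.
|275 − 264| = 11 Hz.

11 Hz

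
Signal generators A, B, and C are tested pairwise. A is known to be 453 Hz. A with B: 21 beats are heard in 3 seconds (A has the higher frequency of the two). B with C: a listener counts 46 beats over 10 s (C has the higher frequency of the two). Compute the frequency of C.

A–B: Beat frequency = 21/3 = 7 Hz.
B is below A, so f_B = 453 − 7 = 446 Hz.
B–C: Beat frequency = 46/10 = 4.6 Hz.
C is above B, so f_C = 446 + 4.6 = 450.6 Hz.

450.6 Hz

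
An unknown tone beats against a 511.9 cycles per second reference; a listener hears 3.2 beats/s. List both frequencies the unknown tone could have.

|f − 511.9| = 3.2, so f = 511.9 ± 3.2.

508.7 Hz or 515.1 Hz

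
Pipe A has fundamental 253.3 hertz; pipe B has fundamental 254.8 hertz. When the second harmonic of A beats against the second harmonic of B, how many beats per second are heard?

3.0 Hz

Second harmonic of the first: 2·253.3 = 506.6 Hz.
Second harmonic of the second: 2·254.8 = 509.6 Hz.
f_beat = |506.6 − 509.6| = 3.0 Hz.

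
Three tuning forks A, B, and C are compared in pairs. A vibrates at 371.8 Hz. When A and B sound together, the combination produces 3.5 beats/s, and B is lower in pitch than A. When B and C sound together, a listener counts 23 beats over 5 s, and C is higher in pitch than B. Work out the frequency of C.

372.9 Hz

B is below A, so f_B = 371.8 − 3.5 = 368.3 Hz.
B–C: Beat frequency = 23/5 = 4.6 Hz.
C is above B, so f_C = 368.3 + 4.6 = 372.9 Hz.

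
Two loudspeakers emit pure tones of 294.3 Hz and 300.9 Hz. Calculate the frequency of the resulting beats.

f_beat = |f₁ − f₂|.
|294.3 − 300.9| = 6.6 Hz.

6.6 Hz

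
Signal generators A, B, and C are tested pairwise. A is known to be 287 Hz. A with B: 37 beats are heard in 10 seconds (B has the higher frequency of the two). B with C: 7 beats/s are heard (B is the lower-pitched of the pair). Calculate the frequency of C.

A–B: Beat frequency = 37/10 = 3.7 Hz.
B is above A, so f_B = 287 + 3.7 = 290.7 Hz.
C is above B, so f_C = 290.7 + 7 = 297.7 Hz.

297.7 Hz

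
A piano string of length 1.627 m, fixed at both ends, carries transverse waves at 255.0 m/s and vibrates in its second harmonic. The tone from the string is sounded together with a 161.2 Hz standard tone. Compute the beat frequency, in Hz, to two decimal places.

4.47 Hz

For a string fixed at both ends, f_n = n·v/(2L) = 2·255.0/(2·1.627) = 156.7302 Hz.
f_beat = |156.7302 − 161.2| = 4.47 Hz.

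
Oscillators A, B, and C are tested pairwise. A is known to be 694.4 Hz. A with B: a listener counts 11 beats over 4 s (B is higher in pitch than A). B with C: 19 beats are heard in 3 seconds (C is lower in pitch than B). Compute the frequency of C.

A–B: Beat frequency = 11/4 = 2.75 Hz.
B is above A, so f_B = 694.4 + 2.75 = 697.15 Hz.
B–C: Beat frequency = 19/3 = 6.3333 Hz.
C is below B, so f_C = 697.15 − 6.3333 = 690.8167 Hz.

690.8167 Hz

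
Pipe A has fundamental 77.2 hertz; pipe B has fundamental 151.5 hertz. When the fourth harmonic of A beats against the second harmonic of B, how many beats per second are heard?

Fourth harmonic of the first: 4·77.2 = 308.8 Hz.
Second harmonic of the second: 2·151.5 = 303.0 Hz.
f_beat = |308.8 − 303.0| = 5.8 Hz.

5.8 Hz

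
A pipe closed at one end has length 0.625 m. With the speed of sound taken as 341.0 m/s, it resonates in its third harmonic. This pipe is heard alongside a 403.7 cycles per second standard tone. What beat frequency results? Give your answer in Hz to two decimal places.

Closed pipe (odd harmonics): f_n = n·v/(4L) = 3·341.0/(4·0.625) = 409.2000 Hz.
f_beat = |409.2000 − 403.7| = 5.50 Hz.

5.50 Hz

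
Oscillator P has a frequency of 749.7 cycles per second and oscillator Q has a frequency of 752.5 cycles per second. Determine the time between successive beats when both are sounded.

f_beat = |749.7 − 752.5| = 2.8 Hz.
Beat period T = 1 / f_beat = 1 / 2.8 s.

0.357 s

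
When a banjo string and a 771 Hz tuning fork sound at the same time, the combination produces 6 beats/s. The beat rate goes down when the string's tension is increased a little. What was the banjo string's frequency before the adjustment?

765 Hz

|f − 771| = 6, so the banjo string was at either 765 Hz or 777 Hz.
Higher tension means higher frequency; the adjustment raises the banjo string's frequency.
The beat rate fell, so the adjustment moved the banjo string toward 771 Hz — it must have started below the reference.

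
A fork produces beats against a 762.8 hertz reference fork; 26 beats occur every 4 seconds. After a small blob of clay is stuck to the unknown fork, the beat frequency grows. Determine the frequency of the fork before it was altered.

756.3 Hz

Beat frequency = 26/4 = 6.5 Hz.
|f − 762.8| = 6.5, so the fork was at either 756.3 Hz or 769.3 Hz.
Adding mass to a fork lowers its frequency; the adjustment lowers the fork's frequency.
The beat rate rose, so the adjustment moved the fork further from 762.8 Hz — it was already below the reference.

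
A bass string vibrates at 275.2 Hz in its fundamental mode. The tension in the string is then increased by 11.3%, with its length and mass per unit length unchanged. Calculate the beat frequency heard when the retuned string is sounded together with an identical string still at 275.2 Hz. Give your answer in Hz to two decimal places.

15.13 Hz

For a string, f ∝ √T, so the new frequency is 275.2·√1.113 = 290.3327 Hz.
f_beat = |290.3327 − 275.2| = 15.13 Hz.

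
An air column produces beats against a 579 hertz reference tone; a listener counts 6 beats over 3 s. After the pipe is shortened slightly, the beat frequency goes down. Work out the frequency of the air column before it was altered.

577 Hz

Beat frequency = 6/3 = 2 Hz.
|f − 579| = 2, so the air column was at either 577 Hz or 581 Hz.
A shorter pipe has a higher fundamental; the adjustment raises the air column's frequency.
The beat rate fell, so the adjustment moved the air column toward 579 Hz — it must have started below the reference.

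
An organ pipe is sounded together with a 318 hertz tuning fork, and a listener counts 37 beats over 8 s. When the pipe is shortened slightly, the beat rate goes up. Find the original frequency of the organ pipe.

Beat frequency = 37/8 = 4.625 Hz.
|f − 318| = 4.625, so the organ pipe was at either 313.375 Hz or 322.625 Hz.
A shorter pipe has a higher fundamental; the adjustment raises the organ pipe's frequency.
The beat rate rose, so the adjustment moved the organ pipe further from 318 Hz — it was already above the reference.

322.625 Hz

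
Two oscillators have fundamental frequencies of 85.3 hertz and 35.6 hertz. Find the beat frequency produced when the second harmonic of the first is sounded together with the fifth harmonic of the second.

7.4 Hz

Second harmonic of the first: 2·85.3 = 170.6 Hz.
Fifth harmonic of the second: 5·35.6 = 178.0 Hz.
f_beat = |170.6 − 178.0| = 7.4 Hz.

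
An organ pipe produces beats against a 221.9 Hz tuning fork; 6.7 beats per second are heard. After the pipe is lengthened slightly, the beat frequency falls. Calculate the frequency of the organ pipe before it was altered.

228.6 Hz

|f − 221.9| = 6.7, so the organ pipe was at either 215.2 Hz or 228.6 Hz.
A longer pipe has a lower fundamental; the adjustment lowers the organ pipe's frequency.
The beat rate fell, so the adjustment moved the organ pipe toward 221.9 Hz — it must have started above the reference.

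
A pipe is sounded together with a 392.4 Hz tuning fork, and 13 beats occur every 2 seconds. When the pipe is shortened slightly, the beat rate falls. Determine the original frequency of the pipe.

385.9 Hz

Beat frequency = 13/2 = 6.5 Hz.
|f − 392.4| = 6.5, so the pipe was at either 385.9 Hz or 398.9 Hz.
A shorter pipe has a higher fundamental; the adjustment raises the pipe's frequency.
The beat rate fell, so the adjustment moved the pipe toward 392.4 Hz — it must have started below the reference.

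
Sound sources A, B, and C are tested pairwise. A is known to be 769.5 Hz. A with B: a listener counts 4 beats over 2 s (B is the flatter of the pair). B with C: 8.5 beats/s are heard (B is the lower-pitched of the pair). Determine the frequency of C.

776 Hz

A–B: Beat frequency = 4/2 = 2 Hz.
B is below A, so f_B = 769.5 − 2 = 767.5 Hz.
C is above B, so f_C = 767.5 + 8.5 = 776 Hz.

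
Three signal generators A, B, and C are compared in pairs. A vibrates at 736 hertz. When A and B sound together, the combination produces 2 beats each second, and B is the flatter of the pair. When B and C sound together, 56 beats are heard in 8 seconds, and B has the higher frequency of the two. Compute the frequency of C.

727 Hz

B is below A, so f_B = 736 − 2 = 734 Hz.
B–C: Beat frequency = 56/8 = 7 Hz.
C is below B, so f_C = 734 − 7 = 727 Hz.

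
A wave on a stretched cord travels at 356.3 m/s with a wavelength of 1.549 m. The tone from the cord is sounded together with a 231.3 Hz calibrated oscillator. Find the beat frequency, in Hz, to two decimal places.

1.28 Hz

Source frequency f = v/λ = 356.3/1.549 = 230.0194 Hz.
f_beat = |230.0194 − 231.3| = 1.28 Hz.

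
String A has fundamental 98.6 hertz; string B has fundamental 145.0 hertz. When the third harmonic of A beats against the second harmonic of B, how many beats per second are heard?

Third harmonic of the first: 3·98.6 = 295.8 Hz.
Second harmonic of the second: 2·145.0 = 290.0 Hz.
f_beat = |295.8 − 290.0| = 5.8 Hz.

5.8 Hz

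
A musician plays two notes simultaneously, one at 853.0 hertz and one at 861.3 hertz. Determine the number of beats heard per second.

8.3 Hz

Beats arise from superposition of two nearby frequencies; the beat rate is |f₁ − f₂|.
|853.0 − 861.3| = 8.3 Hz.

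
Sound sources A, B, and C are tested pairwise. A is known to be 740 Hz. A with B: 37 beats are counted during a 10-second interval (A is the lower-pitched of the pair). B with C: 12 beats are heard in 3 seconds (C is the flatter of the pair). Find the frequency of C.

A–B: Beat frequency = 37/10 = 3.7 Hz.
B is above A, so f_B = 740 + 3.7 = 743.7 Hz.
B–C: Beat frequency = 12/3 = 4 Hz.
C is below B, so f_C = 743.7 − 4 = 739.7 Hz.

739.7 Hz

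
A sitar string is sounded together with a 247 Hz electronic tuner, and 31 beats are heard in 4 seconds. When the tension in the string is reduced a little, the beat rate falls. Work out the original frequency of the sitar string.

254.75 Hz

Beat frequency = 31/4 = 7.75 Hz.
|f − 247| = 7.75, so the sitar string was at either 239.25 Hz or 254.75 Hz.
Lower tension means lower frequency; the adjustment lowers the sitar string's frequency.
The beat rate fell, so the adjustment moved the sitar string toward 247 Hz — it must have started above the reference.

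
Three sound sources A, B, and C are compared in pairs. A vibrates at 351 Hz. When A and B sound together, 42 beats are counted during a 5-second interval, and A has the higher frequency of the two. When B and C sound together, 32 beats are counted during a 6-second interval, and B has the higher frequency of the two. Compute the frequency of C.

337.2667 Hz

A–B: Beat frequency = 42/5 = 8.4 Hz.
B is below A, so f_B = 351 − 8.4 = 342.6 Hz.
B–C: Beat frequency = 32/6 = 5.3333 Hz.
C is below B, so f_C = 342.6 − 5.3333 = 337.2667 Hz.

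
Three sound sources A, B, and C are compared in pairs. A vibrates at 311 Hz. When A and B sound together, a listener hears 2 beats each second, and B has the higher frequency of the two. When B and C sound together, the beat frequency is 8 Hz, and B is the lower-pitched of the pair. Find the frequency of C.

321 Hz

B is above A, so f_B = 311 + 2 = 313 Hz.
C is above B, so f_C = 313 + 8 = 321 Hz.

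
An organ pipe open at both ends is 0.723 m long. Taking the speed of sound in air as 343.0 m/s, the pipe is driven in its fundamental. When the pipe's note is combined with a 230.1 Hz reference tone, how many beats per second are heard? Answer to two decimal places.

Open pipe: f_n = n·v/(2L) = 1·343.0/(2·0.723) = 237.2061 Hz.
f_beat = |237.2061 − 230.1| = 7.11 Hz.

7.11 Hz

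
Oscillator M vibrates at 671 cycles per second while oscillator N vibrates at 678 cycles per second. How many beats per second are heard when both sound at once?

7 Hz

Beats arise from superposition of two nearby frequencies; the beat rate is |f₁ − f₂|.
|671 − 678| = 7 Hz.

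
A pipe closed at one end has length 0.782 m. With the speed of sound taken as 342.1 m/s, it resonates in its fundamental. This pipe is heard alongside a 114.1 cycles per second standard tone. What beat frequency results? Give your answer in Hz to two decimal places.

Closed pipe (odd harmonics): f_n = n·v/(4L) = 1·342.1/(4·0.782) = 109.3670 Hz.
f_beat = |109.3670 − 114.1| = 4.73 Hz.

4.73 Hz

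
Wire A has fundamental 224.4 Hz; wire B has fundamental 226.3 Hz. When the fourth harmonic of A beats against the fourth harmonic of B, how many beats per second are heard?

7.6 Hz

Fourth harmonic of the first: 4·224.4 = 897.6 Hz.
Fourth harmonic of the second: 4·226.3 = 905.2 Hz.
f_beat = |897.6 − 905.2| = 7.6 Hz.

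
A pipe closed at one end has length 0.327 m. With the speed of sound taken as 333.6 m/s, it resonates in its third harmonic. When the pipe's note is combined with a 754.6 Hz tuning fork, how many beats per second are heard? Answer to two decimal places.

10.54 Hz

Closed pipe (odd harmonics): f_n = n·v/(4L) = 3·333.6/(4·0.327) = 765.1376 Hz.
f_beat = |765.1376 − 754.6| = 10.54 Hz.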